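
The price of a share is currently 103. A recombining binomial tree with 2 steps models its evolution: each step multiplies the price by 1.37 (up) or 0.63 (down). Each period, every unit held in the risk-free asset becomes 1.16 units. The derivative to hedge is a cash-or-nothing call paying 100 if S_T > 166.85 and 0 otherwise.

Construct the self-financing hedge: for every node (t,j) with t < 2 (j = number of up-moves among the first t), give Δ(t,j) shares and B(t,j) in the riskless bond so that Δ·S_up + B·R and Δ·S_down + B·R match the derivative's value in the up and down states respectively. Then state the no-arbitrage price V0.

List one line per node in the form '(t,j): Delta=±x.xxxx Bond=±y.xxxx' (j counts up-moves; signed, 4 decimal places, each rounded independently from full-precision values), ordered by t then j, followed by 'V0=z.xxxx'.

(0,0): Delta=0.8101 Bond=-45.3145
(1,0): Delta=0.0000 Bond=0.0000
(1,1): Delta=0.9577 Bond=-73.3924
V0=38.1217

Under the risk-neutral measure, an up-move has probability p* = (R−d)/(u−d) = 0.7162 and values discount at R = 1.16.
Terminal payoffs: V(2,0)=0.0000, V(2,1)=0.0000, V(2,2)=100.0000
(1,0): S=64.8900. Δ = (V_up−V_dn)/(S_up−S_dn) = (0.0000−0.0000)/(88.8993−40.8807) = 0.0000. V = [p*·0.0000 + (1−p*)·0.0000]/1.16 = 0.0000. B = V − Δ·S = 0.0000.
(1,1): S=141.1100. Δ = (V_up−V_dn)/(S_up−S_dn) = (100.0000−0.0000)/(193.3207−88.8993) = 0.9577. V = [p*·100.0000 + (1−p*)·0.0000]/1.16 = 61.7428. B = V − Δ·S = -73.3924.
(0,0): S=103.0000. Δ = (V_up−V_dn)/(S_up−S_dn) = (61.7428−0.0000)/(141.1100−64.8900) = 0.8101. V = [p*·61.7428 + (1−p*)·0.0000]/1.16 = 38.1217. B = V − Δ·S = -45.3145.
Self-financing check: at every node Δ·S+B equals the discounted successor values.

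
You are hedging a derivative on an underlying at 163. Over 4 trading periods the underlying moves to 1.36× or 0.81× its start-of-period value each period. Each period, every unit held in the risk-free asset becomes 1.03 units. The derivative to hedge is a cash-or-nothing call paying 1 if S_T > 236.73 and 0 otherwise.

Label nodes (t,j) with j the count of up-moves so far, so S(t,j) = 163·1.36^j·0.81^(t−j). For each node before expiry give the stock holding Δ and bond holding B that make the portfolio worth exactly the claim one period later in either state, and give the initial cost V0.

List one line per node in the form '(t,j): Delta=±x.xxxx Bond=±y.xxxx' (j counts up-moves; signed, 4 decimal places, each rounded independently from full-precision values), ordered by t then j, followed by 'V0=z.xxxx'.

(0,0): Delta=0.0029 Bond=-0.3200
(1,0): Delta=0.0021 Bond=-0.2156
(1,1): Delta=0.0037 Bond=-0.5005
(2,0): Delta=0.0000 Bond=0.0000
(2,1): Delta=0.0039 Bond=-0.5553
(2,2): Delta=0.0035 Bond=-0.4559
(3,0): Delta=0.0000 Bond=0.0000
(3,1): Delta=0.0000 Bond=0.0000
(3,2): Delta=0.0074 Bond=-1.4298
(3,3): Delta=0.0000 Bond=0.9709
V0=0.1592

Since d<R<u, set p* = (R−d)/(u−d) = 0.4000; price each node as the discounted p*-expectation of its children.
Terminal values V(4,·): V(4,0)=0.0000, V(4,1)=0.0000, V(4,2)=0.0000, V(4,3)=1.0000, V(4,4)=1.0000
  t=3,j=0: stock 86.6249 → up 117.8098 (V=0.0000), down 70.1662 (V=0.0000). Price 0.0000; hedge Δ=0.0000, bond B=0.0000.
  t=3,j=1: stock 145.4442 → up 197.8042 (V=0.0000), down 117.8098 (V=0.0000). Price 0.0000; hedge Δ=0.0000, bond B=0.0000.
  t=3,j=2: stock 244.2027 → up 332.1157 (V=1.0000), down 197.8042 (V=0.0000). Price 0.3883; hedge Δ=0.0074, bond B=-1.4298.
  t=3,j=3: stock 410.0193 → up 557.6263 (V=1.0000), down 332.1157 (V=1.0000). Price 0.9709; hedge Δ=0.0000, bond B=0.9709.
  t=2,j=0: stock 106.9443 → up 145.4442 (V=0.0000), down 86.6249 (V=0.0000). Price 0.0000; hedge Δ=0.0000, bond B=0.0000.
  t=2,j=1: stock 179.5608 → up 244.2027 (V=0.3883), down 145.4442 (V=0.0000). Price 0.1508; hedge Δ=0.0039, bond B=-0.5553.
  t=2,j=2: stock 301.4848 → up 410.0193 (V=0.9709), down 244.2027 (V=0.3883). Price 0.6033; hedge Δ=0.0035, bond B=-0.4559.
  t=1,j=0: stock 132.0300 → up 179.5608 (V=0.1508), down 106.9443 (V=0.0000). Price 0.0586; hedge Δ=0.0021, bond B=-0.2156.
  t=1,j=1: stock 221.6800 → up 301.4848 (V=0.6033), down 179.5608 (V=0.1508). Price 0.3221; hedge Δ=0.0037, bond B=-0.5005.
  t=0,j=0: stock 163.0000 → up 221.6800 (V=0.3221), down 132.0300 (V=0.0586). Price 0.1592; hedge Δ=0.0029, bond B=-0.3200.
Self-financing check: at every node Δ·S+B equals the discounted successor values.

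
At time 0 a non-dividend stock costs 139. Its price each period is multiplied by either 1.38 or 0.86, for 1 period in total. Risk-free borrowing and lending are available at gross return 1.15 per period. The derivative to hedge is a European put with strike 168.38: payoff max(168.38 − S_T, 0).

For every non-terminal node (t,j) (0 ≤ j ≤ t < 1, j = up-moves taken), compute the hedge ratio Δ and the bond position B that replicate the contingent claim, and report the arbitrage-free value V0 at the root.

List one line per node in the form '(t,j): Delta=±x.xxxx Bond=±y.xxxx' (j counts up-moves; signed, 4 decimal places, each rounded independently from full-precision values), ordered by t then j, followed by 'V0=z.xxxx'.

(0,0): Delta=-0.6757 Bond=112.7077
V0=18.7846

The replicating-portfolio and risk-neutral prices coincide; use p* = (1.15−0.86)/(1.38−0.86) = 0.5577 for the latter.
At expiry t=1: V(1,0)=48.8400, V(1,1)=0.0000
(0,0): S=139.0000. Δ = (V_up−V_dn)/(S_up−S_dn) = (0.0000−48.8400)/(191.8200−119.5400) = -0.6757. V = [p*·0.0000 + (1−p*)·48.8400]/1.15 = 18.7846. B = V − Δ·S = 112.7077.
Self-financing check: at every node Δ·S+B equals the discounted successor values.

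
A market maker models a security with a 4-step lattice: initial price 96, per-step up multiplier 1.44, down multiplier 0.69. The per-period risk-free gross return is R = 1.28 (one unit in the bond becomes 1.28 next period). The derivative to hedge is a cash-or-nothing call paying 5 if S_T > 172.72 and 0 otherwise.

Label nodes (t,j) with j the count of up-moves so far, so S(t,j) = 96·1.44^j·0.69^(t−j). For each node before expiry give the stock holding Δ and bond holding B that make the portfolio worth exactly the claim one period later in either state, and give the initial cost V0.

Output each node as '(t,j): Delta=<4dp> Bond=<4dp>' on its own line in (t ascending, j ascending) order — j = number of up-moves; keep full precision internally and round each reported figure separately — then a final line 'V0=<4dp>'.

(0,0): Delta=0.0131 Bond=0.2281
(1,0): Delta=0.0380 Bond=-1.3574
(1,1): Delta=0.0099 Bond=0.7392
(2,0): Delta=0.0000 Bond=0.0000
(2,1): Delta=0.0430 Bond=-2.2087
(2,2): Delta=0.0056 Bond=1.8018
(3,0): Delta=0.0000 Bond=0.0000
(3,1): Delta=0.0000 Bond=0.0000
(3,2): Delta=0.0485 Bond=-3.5937
(3,3): Delta=0.0000 Bond=3.9062
V0=1.4871

Under the risk-neutral measure, an up-move has probability p* = (R−d)/(u−d) = 0.7867 and values discount at R = 1.28.
Terminal values V(4,·): V(4,0)=0.0000, V(4,1)=0.0000, V(4,2)=0.0000, V(4,3)=5.0000, V(4,4)=5.0000
(3,0): S=31.5369. Δ = (V_up−V_dn)/(S_up−S_dn) = (0.0000−0.0000)/(45.4131−21.7604) = 0.0000. V = [p*·0.0000 + (1−p*)·0.0000]/1.28 = 0.0000. B = V − Δ·S = 0.0000.
(3,1): S=65.8161. Δ = (V_up−V_dn)/(S_up−S_dn) = (0.0000−0.0000)/(94.7751−45.4131) = 0.0000. V = [p*·0.0000 + (1−p*)·0.0000]/1.28 = 0.0000. B = V − Δ·S = 0.0000.
(3,2): S=137.3553. Δ = (V_up−V_dn)/(S_up−S_dn) = (5.0000−0.0000)/(197.7916−94.7751) = 0.0485. V = [p*·5.0000 + (1−p*)·0.0000]/1.28 = 3.0729. B = V − Δ·S = -3.5937.
(3,3): S=286.6545. Δ = (V_up−V_dn)/(S_up−S_dn) = (5.0000−5.0000)/(412.7824−197.7916) = 0.0000. V = [p*·5.0000 + (1−p*)·5.0000]/1.28 = 3.9062. B = V − Δ·S = 3.9062.
(2,0): S=45.7056. Δ = (V_up−V_dn)/(S_up−S_dn) = (0.0000−0.0000)/(65.8161−31.5369) = 0.0000. V = [p*·0.0000 + (1−p*)·0.0000]/1.28 = 0.0000. B = V − Δ·S = 0.0000.
(2,1): S=95.3856. Δ = (V_up−V_dn)/(S_up−S_dn) = (3.0729−0.0000)/(137.3553−65.8161) = 0.0430. V = [p*·3.0729 + (1−p*)·0.0000]/1.28 = 1.8886. B = V − Δ·S = -2.2087.
(2,2): S=199.0656. Δ = (V_up−V_dn)/(S_up−S_dn) = (3.9062−3.0729)/(286.6545−137.3553) = 0.0056. V = [p*·3.9062 + (1−p*)·3.0729]/1.28 = 2.9129. B = V − Δ·S = 1.8018.
(1,0): S=66.2400. Δ = (V_up−V_dn)/(S_up−S_dn) = (1.8886−0.0000)/(95.3856−45.7056) = 0.0380. V = [p*·1.8886 + (1−p*)·0.0000]/1.28 = 1.1607. B = V − Δ·S = -1.3574.
(1,1): S=138.2400. Δ = (V_up−V_dn)/(S_up−S_dn) = (2.9129−1.8886)/(199.0656−95.3856) = 0.0099. V = [p*·2.9129 + (1−p*)·1.8886]/1.28 = 2.1050. B = V − Δ·S = 0.7392.
(0,0): S=96.0000. Δ = (V_up−V_dn)/(S_up−S_dn) = (2.1050−1.1607)/(138.2400−66.2400) = 0.0131. V = [p*·2.1050 + (1−p*)·1.1607]/1.28 = 1.4871. B = V − Δ·S = 0.2281.
Each (Δ,B) replicates both successor values, so the strategy is self-financing and V0 is arbitrage-free.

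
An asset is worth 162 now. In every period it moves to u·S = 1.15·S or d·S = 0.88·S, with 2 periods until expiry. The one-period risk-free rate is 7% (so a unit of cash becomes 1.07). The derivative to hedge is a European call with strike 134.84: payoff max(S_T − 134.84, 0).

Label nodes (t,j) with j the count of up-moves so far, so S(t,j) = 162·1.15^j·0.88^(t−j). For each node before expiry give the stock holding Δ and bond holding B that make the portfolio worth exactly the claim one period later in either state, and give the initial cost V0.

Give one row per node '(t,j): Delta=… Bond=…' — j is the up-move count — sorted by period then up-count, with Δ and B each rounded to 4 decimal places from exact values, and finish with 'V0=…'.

(0,0): Delta=0.9406 Bond=-107.4271
(1,0): Delta=0.7561 Bond=-88.6519
(1,1): Delta=1.0000 Bond=-126.0187
V0=44.9453

The replicating-portfolio and risk-neutral prices coincide; use p* = (1.07−0.88)/(1.15−0.88) = 0.7037 for the latter.
Terminal payoffs: V(2,0)=0.0000, V(2,1)=29.1040, V(2,2)=79.4050
(1,0): S=142.5600. Δ = (V_up−V_dn)/(S_up−S_dn) = (29.1040−0.0000)/(163.9440−125.4528) = 0.7561. V = [p*·29.1040 + (1−p*)·0.0000]/1.07 = 19.1407. B = V − Δ·S = -88.6519.
(1,1): S=186.3000. Δ = (V_up−V_dn)/(S_up−S_dn) = (79.4050−29.1040)/(214.2450−163.9440) = 1.0000. V = [p*·79.4050 + (1−p*)·29.1040]/1.07 = 60.2813. B = V − Δ·S = -126.0187.
(0,0): S=162.0000. Δ = (V_up−V_dn)/(S_up−S_dn) = (60.2813−19.1407)/(186.3000−142.5600) = 0.9406. V = [p*·60.2813 + (1−p*)·19.1407]/1.07 = 44.9453. B = V − Δ·S = -107.4271.
Each (Δ,B) replicates both successor values, so the strategy is self-financing and V0 is arbitrage-free.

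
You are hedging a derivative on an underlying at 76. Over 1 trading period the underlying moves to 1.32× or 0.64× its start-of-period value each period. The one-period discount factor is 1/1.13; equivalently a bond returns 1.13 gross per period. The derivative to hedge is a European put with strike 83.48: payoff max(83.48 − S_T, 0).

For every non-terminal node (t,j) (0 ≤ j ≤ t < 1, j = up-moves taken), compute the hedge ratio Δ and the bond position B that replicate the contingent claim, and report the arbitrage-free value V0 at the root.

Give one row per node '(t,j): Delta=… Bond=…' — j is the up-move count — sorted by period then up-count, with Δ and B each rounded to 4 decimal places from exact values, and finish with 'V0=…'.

Risk-neutral probability p* = (R−d)/(u−d) = (1.13−0.64)/(1.32−0.64) = 0.7206.
At expiry t=1: V(1,0)=34.8400, V(1,1)=0.0000
  t=0,j=0: stock 76.0000 → up 100.3200 (V=0.0000), down 48.6400 (V=34.8400). Price 8.6148; hedge Δ=-0.6741, bond B=59.8501.
Root portfolio cost Δ·76+B reproduces V0=8.6148.

(0,0): Delta=-0.6741 Bond=59.8501
V0=8.6148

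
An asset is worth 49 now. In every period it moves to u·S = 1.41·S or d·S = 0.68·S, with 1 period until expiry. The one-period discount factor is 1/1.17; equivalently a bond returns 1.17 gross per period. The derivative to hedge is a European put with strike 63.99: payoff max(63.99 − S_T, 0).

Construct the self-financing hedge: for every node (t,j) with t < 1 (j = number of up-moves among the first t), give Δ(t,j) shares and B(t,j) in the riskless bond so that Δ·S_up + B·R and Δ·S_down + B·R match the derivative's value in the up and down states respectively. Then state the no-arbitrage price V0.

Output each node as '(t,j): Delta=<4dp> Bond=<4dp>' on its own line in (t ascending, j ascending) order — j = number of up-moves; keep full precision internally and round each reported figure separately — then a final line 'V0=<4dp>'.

(0,0): Delta=-0.8574 Bond=50.6319
V0=8.6182

Under the risk-neutral measure, an up-move has probability p* = (R−d)/(u−d) = 0.6712 and values discount at R = 1.17.
Payoff layer (t=1): V(1,0)=30.6700, V(1,1)=0.0000
Node (0,0) S=49.0000: V=(p*·0.0000+(1−p*)·30.6700)/1.17=8.6182; Δ=(0.0000−30.6700)/(69.0900−33.3200)=-0.8574; B=V−Δ·S=50.6319
Each (Δ,B) replicates both successor values, so the strategy is self-financing and V0 is arbitrage-free.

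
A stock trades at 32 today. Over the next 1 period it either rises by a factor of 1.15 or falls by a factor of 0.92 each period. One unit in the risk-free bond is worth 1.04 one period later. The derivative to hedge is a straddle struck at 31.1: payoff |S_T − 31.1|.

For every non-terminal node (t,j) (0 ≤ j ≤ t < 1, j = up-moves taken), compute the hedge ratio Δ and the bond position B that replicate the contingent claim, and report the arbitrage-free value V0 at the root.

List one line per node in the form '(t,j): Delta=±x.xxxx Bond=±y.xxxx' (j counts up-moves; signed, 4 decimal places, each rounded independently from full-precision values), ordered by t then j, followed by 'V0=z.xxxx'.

Under the risk-neutral measure, an up-move has probability p* = (R−d)/(u−d) = 0.5217 and values discount at R = 1.04.
Terminal payoffs: V(1,0)=1.6600, V(1,1)=5.7000
Node (0,0) S=32.0000: V=(p*·5.7000+(1−p*)·1.6600)/1.04=3.6229; Δ=(5.7000−1.6600)/(36.8000−29.4400)=0.5489; B=V−Δ·S=-13.9423
Self-financing check: at every node Δ·S+B equals the discounted successor values.

(0,0): Delta=0.5489 Bond=-13.9423
V0=3.6229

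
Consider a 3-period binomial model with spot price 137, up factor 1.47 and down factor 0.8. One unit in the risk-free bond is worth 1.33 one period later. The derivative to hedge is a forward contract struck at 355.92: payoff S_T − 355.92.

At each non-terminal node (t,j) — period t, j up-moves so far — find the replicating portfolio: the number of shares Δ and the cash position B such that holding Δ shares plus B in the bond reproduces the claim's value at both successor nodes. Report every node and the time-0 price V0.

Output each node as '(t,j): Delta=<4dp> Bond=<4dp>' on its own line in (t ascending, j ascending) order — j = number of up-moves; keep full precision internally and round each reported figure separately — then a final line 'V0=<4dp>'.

Since d<R<u, set p* = (R−d)/(u−d) = 0.7910; price each node as the discounted p*-expectation of its children.
At expiry t=3: V(3,0)=-285.7760, V(3,1)=-227.0304, V(3,2)=-119.0854, V(3,3)=79.2637
(2,0): S=87.6800. Δ = (V_up−V_dn)/(S_up−S_dn) = (-227.0304−-285.7760)/(128.8896−70.1440) = 1.0000. V = [p*·-227.0304 + (1−p*)·-285.7760]/1.33 = -179.9290. B = V − Δ·S = -267.6090.
(2,1): S=161.1120. Δ = (V_up−V_dn)/(S_up−S_dn) = (-119.0854−-227.0304)/(236.8346−128.8896) = 1.0000. V = [p*·-119.0854 + (1−p*)·-227.0304]/1.33 = -106.4970. B = V − Δ·S = -267.6090.
(2,2): S=296.0433. Δ = (V_up−V_dn)/(S_up−S_dn) = (79.2637−-119.0854)/(435.1837−236.8346) = 1.0000. V = [p*·79.2637 + (1−p*)·-119.0854]/1.33 = 28.4343. B = V − Δ·S = -267.6090.
(1,0): S=109.6000. Δ = (V_up−V_dn)/(S_up−S_dn) = (-106.4970−-179.9290)/(161.1120−87.6800) = 1.0000. V = [p*·-106.4970 + (1−p*)·-179.9290]/1.33 = -91.6098. B = V − Δ·S = -201.2098.
(1,1): S=201.3900. Δ = (V_up−V_dn)/(S_up−S_dn) = (28.4343−-106.4970)/(296.0433−161.1120) = 1.0000. V = [p*·28.4343 + (1−p*)·-106.4970]/1.33 = 0.1802. B = V − Δ·S = -201.2098.
(0,0): S=137.0000. Δ = (V_up−V_dn)/(S_up−S_dn) = (0.1802−-91.6098)/(201.3900−109.6000) = 1.0000. V = [p*·0.1802 + (1−p*)·-91.6098]/1.33 = -14.2856. B = V − Δ·S = -151.2856.
Each (Δ,B) replicates both successor values, so the strategy is self-financing and V0 is arbitrage-free.

(0,0): Delta=1.0000 Bond=-151.2856
(1,0): Delta=1.0000 Bond=-201.2098
(1,1): Delta=1.0000 Bond=-201.2098
(2,0): Delta=1.0000 Bond=-267.6090
(2,1): Delta=1.0000 Bond=-267.6090
(2,2): Delta=1.0000 Bond=-267.6090
V0=-14.2856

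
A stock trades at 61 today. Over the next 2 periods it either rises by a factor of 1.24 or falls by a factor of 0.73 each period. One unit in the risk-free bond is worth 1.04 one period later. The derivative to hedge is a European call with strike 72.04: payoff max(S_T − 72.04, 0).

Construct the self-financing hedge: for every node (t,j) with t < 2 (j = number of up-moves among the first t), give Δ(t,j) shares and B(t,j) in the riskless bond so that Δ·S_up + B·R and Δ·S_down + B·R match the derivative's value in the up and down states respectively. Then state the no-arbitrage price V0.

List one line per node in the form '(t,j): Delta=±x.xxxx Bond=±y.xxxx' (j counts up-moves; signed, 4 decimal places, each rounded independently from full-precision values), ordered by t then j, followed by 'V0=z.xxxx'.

Since d<R<u, set p* = (R−d)/(u−d) = 0.6078; price each node as the discounted p*-expectation of its children.
Payoff layer (t=2): V(2,0)=0.0000, V(2,1)=0.0000, V(2,2)=21.7536
  t=1,j=0: stock 44.5300 → up 55.2172 (V=0.0000), down 32.5069 (V=0.0000). Price 0.0000; hedge Δ=0.0000, bond B=0.0000.
  t=1,j=1: stock 75.6400 → up 93.7936 (V=21.7536), down 55.2172 (V=0.0000). Price 12.7142; hedge Δ=0.5639, bond B=-29.9399.
  t=0,j=0: stock 61.0000 → up 75.6400 (V=12.7142), down 44.5300 (V=0.0000). Price 7.4310; hedge Δ=0.4087, bond B=-17.4988.
Root portfolio cost Δ·61+B reproduces V0=7.4310.

(0,0): Delta=0.4087 Bond=-17.4988
(1,0): Delta=0.0000 Bond=0.0000
(1,1): Delta=0.5639 Bond=-29.9399
V0=7.4310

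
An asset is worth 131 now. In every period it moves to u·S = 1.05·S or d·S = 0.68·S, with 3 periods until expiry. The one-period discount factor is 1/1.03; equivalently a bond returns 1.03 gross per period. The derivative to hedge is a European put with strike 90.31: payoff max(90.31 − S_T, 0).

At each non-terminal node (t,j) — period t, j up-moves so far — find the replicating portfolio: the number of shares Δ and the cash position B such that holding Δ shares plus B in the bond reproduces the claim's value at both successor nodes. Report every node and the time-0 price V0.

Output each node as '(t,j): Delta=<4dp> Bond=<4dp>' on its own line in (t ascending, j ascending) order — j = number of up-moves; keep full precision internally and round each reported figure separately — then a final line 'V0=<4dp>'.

Under the risk-neutral measure, an up-move has probability p* = (R−d)/(u−d) = 0.9459 and values discount at R = 1.03.
Terminal payoffs: V(3,0)=49.1194, V(3,1)=26.7069, V(3,2)=0.0000, V(3,3)=0.0000
Node (2,0) S=60.5744: V=(p*·26.7069+(1−p*)·49.1194)/1.03=27.1052; Δ=(26.7069−49.1194)/(63.6031−41.1906)=-1.0000; B=V−Δ·S=87.6796
Node (2,1) S=93.5340: V=(p*·0.0000+(1−p*)·26.7069)/1.03=1.4016; Δ=(0.0000−26.7069)/(98.2107−63.6031)=-0.7717; B=V−Δ·S=73.5823
Node (2,2) S=144.4275: V=(p*·0.0000+(1−p*)·0.0000)/1.03=0.0000; Δ=(0.0000−0.0000)/(151.6489−98.2107)=0.0000; B=V−Δ·S=0.0000
Node (1,0) S=89.0800: V=(p*·1.4016+(1−p*)·27.1052)/1.03=2.7097; Δ=(1.4016−27.1052)/(93.5340−60.5744)=-0.7799; B=V−Δ·S=72.1790
Node (1,1) S=137.5500: V=(p*·0.0000+(1−p*)·1.4016)/1.03=0.0736; Δ=(0.0000−1.4016)/(144.4275−93.5340)=-0.0275; B=V−Δ·S=3.8616
Node (0,0) S=131.0000: V=(p*·0.0736+(1−p*)·2.7097)/1.03=0.2098; Δ=(0.0736−2.7097)/(137.5500−89.0800)=-0.0544; B=V−Δ·S=7.3344
The time-0 hedge costs 0.2098, which is the no-arbitrage price.

(0,0): Delta=-0.0544 Bond=7.3344
(1,0): Delta=-0.7799 Bond=72.1790
(1,1): Delta=-0.0275 Bond=3.8616
(2,0): Delta=-1.0000 Bond=87.6796
(2,1): Delta=-0.7717 Bond=73.5823
(2,2): Delta=0.0000 Bond=0.0000
V0=0.2098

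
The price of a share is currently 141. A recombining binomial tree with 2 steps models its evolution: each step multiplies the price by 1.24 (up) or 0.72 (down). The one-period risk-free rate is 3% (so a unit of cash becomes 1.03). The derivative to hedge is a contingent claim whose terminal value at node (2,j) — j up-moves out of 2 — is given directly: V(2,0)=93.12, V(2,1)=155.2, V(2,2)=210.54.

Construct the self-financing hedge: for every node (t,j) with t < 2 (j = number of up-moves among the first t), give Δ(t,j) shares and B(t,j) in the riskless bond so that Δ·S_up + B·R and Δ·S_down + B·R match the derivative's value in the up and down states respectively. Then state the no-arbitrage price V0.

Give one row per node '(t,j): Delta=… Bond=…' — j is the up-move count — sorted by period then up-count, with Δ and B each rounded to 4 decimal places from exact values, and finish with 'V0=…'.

(0,0): Delta=0.7688 Bond=46.8808
(1,0): Delta=1.1760 Bond=6.9544
(1,1): Delta=0.6087 Bond=76.2868
V0=155.2861

Since d<R<u, set p* = (R−d)/(u−d) = 0.5962; price each node as the discounted p*-expectation of its children.
Payoff layer (t=2): V(2,0)=93.1200, V(2,1)=155.2000, V(2,2)=210.5400
(1,0): S=101.5200. Δ = (V_up−V_dn)/(S_up−S_dn) = (155.2000−93.1200)/(125.8848−73.0944) = 1.1760. V = [p*·155.2000 + (1−p*)·93.1200]/1.03 = 126.3391. B = V − Δ·S = 6.9544.
(1,1): S=174.8400. Δ = (V_up−V_dn)/(S_up−S_dn) = (210.5400−155.2000)/(216.8016−125.8848) = 0.6087. V = [p*·210.5400 + (1−p*)·155.2000]/1.03 = 182.7099. B = V − Δ·S = 76.2868.
(0,0): S=141.0000. Δ = (V_up−V_dn)/(S_up−S_dn) = (182.7099−126.3391)/(174.8400−101.5200) = 0.7688. V = [p*·182.7099 + (1−p*)·126.3391]/1.03 = 155.2861. B = V − Δ·S = 46.8808.
Each (Δ,B) replicates both successor values, so the strategy is self-financing and V0 is arbitrage-free.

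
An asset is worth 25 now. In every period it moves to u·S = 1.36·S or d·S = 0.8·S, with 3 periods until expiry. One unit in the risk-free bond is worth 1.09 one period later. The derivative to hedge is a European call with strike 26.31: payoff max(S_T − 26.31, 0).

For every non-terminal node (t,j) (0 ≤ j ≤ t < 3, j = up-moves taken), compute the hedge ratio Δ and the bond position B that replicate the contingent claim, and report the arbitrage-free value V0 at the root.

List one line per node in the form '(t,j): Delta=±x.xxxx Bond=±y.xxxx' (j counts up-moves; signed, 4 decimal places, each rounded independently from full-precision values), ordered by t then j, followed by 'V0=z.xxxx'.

(0,0): Delta=0.7382 Bond=-11.3325
(1,0): Delta=0.4531 Bond=-6.6514
(1,1): Delta=0.8943 Bond=-17.6604
(2,0): Delta=0.0000 Bond=0.0000
(2,1): Delta=0.7013 Bond=-14.0000
(2,2): Delta=1.0000 Bond=-24.1376
V0=7.1220

Risk-neutral probability p* = (R−d)/(u−d) = (1.09−0.8)/(1.36−0.8) = 0.5179.
Terminal payoffs: V(3,0)=0.0000, V(3,1)=0.0000, V(3,2)=10.6820, V(3,3)=36.5764
(2,0): S=16.0000. Δ = (V_up−V_dn)/(S_up−S_dn) = (0.0000−0.0000)/(21.7600−12.8000) = 0.0000. V = [p*·0.0000 + (1−p*)·0.0000]/1.09 = 0.0000. B = V − Δ·S = 0.0000.
(2,1): S=27.2000. Δ = (V_up−V_dn)/(S_up−S_dn) = (10.6820−0.0000)/(36.9920−21.7600) = 0.7013. V = [p*·10.6820 + (1−p*)·0.0000]/1.09 = 5.0750. B = V − Δ·S = -14.0000.
(2,2): S=46.2400. Δ = (V_up−V_dn)/(S_up−S_dn) = (36.5764−10.6820)/(62.8864−36.9920) = 1.0000. V = [p*·36.5764 + (1−p*)·10.6820]/1.09 = 22.1024. B = V − Δ·S = -24.1376.
(1,0): S=20.0000. Δ = (V_up−V_dn)/(S_up−S_dn) = (5.0750−0.0000)/(27.2000−16.0000) = 0.4531. V = [p*·5.0750 + (1−p*)·0.0000]/1.09 = 2.4111. B = V − Δ·S = -6.6514.
(1,1): S=34.0000. Δ = (V_up−V_dn)/(S_up−S_dn) = (22.1024−5.0750)/(46.2400−27.2000) = 0.8943. V = [p*·22.1024 + (1−p*)·5.0750]/1.09 = 12.7456. B = V − Δ·S = -17.6604.
(0,0): S=25.0000. Δ = (V_up−V_dn)/(S_up−S_dn) = (12.7456−2.4111)/(34.0000−20.0000) = 0.7382. V = [p*·12.7456 + (1−p*)·2.4111]/1.09 = 7.1220. B = V − Δ·S = -11.3325.
Each (Δ,B) replicates both successor values, so the strategy is self-financing and V0 is arbitrage-free.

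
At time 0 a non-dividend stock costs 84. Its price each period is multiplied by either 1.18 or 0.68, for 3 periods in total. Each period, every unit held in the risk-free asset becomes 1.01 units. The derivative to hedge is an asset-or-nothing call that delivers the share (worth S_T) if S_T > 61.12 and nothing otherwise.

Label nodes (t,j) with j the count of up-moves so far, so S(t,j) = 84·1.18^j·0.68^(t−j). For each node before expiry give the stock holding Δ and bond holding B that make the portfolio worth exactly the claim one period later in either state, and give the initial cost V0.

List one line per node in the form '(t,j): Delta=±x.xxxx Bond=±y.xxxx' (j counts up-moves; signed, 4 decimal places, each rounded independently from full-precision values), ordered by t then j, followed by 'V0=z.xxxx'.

Under the risk-neutral measure, an up-move has probability p* = (R−d)/(u−d) = 0.6600 and values discount at R = 1.01.
Terminal payoffs: V(3,0)=0.0000, V(3,1)=0.0000, V(3,2)=79.5339, V(3,3)=138.0147
Node (2,0) S=38.8416: V=(p*·0.0000+(1−p*)·0.0000)/1.01=0.0000; Δ=(0.0000−0.0000)/(45.8331−26.4123)=0.0000; B=V−Δ·S=0.0000
Node (2,1) S=67.4016: V=(p*·79.5339+(1−p*)·0.0000)/1.01=51.9726; Δ=(79.5339−0.0000)/(79.5339−45.8331)=2.3600; B=V−Δ·S=-107.0951
Node (2,2) S=116.9616: V=(p*·138.0147+(1−p*)·79.5339)/1.01=116.9616; Δ=(138.0147−79.5339)/(138.0147−79.5339)=1.0000; B=V−Δ·S=0.0000
Node (1,0) S=57.1200: V=(p*·51.9726+(1−p*)·0.0000)/1.01=33.9623; Δ=(51.9726−0.0000)/(67.4016−38.8416)=1.8198; B=V−Δ·S=-69.9830
Node (1,1) S=99.1200: V=(p*·116.9616+(1−p*)·51.9726)/1.01=93.9261; Δ=(116.9616−51.9726)/(116.9616−67.4016)=1.3113; B=V−Δ·S=-36.0518
Node (0,0) S=84.0000: V=(p*·93.9261+(1−p*)·33.9623)/1.01=72.8103; Δ=(93.9261−33.9623)/(99.1200−57.1200)=1.4277; B=V−Δ·S=-47.1172
Self-financing check: at every node Δ·S+B equals the discounted successor values.

(0,0): Delta=1.4277 Bond=-47.1172
(1,0): Delta=1.8198 Bond=-69.9830
(1,1): Delta=1.3113 Bond=-36.0518
(2,0): Delta=0.0000 Bond=0.0000
(2,1): Delta=2.3600 Bond=-107.0951
(2,2): Delta=1.0000 Bond=0.0000
V0=72.8103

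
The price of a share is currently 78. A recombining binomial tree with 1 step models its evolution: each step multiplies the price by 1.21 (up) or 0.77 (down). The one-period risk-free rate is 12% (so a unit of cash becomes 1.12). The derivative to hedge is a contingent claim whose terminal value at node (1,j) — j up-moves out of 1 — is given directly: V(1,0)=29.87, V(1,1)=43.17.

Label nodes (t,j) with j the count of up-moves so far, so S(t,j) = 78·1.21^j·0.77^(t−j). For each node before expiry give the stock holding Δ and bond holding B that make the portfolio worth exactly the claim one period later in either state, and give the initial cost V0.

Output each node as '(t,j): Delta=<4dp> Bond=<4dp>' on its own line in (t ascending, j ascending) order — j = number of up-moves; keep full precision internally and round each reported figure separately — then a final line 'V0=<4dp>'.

(0,0): Delta=0.3875 Bond=5.8884
V0=36.1157

The replicating-portfolio and risk-neutral prices coincide; use p* = (1.12−0.77)/(1.21−0.77) = 0.7955 for the latter.
Terminal payoffs: V(1,0)=29.8700, V(1,1)=43.1700
Node (0,0) S=78.0000: V=(p*·43.1700+(1−p*)·29.8700)/1.12=36.1157; Δ=(43.1700−29.8700)/(94.3800−60.0600)=0.3875; B=V−Δ·S=5.8884
Each (Δ,B) replicates both successor values, so the strategy is self-financing and V0 is arbitrage-free.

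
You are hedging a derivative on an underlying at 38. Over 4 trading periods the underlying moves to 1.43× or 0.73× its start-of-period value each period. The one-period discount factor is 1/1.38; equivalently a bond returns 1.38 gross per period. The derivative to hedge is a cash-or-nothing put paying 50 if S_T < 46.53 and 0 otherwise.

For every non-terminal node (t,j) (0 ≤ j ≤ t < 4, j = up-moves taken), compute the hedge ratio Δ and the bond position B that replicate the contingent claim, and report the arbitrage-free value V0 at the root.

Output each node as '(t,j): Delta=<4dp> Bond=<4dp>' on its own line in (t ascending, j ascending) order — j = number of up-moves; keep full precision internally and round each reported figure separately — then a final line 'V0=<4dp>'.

The replicating-portfolio and risk-neutral prices coincide; use p* = (1.38−0.73)/(1.43−0.73) = 0.9286 for the latter.
Payoff layer (t=4): V(4,0)=50.0000, V(4,1)=50.0000, V(4,2)=50.0000, V(4,3)=0.0000, V(4,4)=0.0000
(3,0): S=14.7826. Δ = (V_up−V_dn)/(S_up−S_dn) = (50.0000−50.0000)/(21.1392−10.7913) = 0.0000. V = [p*·50.0000 + (1−p*)·50.0000]/1.38 = 36.2319. B = V − Δ·S = 36.2319.
(3,1): S=28.9578. Δ = (V_up−V_dn)/(S_up−S_dn) = (50.0000−50.0000)/(41.4096−21.1392) = 0.0000. V = [p*·50.0000 + (1−p*)·50.0000]/1.38 = 36.2319. B = V − Δ·S = 36.2319.
(3,2): S=56.7255. Δ = (V_up−V_dn)/(S_up−S_dn) = (0.0000−50.0000)/(81.1175−41.4096) = -1.2592. V = [p*·0.0000 + (1−p*)·50.0000]/1.38 = 2.5880. B = V − Δ·S = 74.0166.
(3,3): S=111.1199. Δ = (V_up−V_dn)/(S_up−S_dn) = (0.0000−0.0000)/(158.9014−81.1175) = 0.0000. V = [p*·0.0000 + (1−p*)·0.0000]/1.38 = 0.0000. B = V − Δ·S = 0.0000.
(2,0): S=20.2502. Δ = (V_up−V_dn)/(S_up−S_dn) = (36.2319−36.2319)/(28.9578−14.7826) = 0.0000. V = [p*·36.2319 + (1−p*)·36.2319]/1.38 = 26.2550. B = V − Δ·S = 26.2550.
(2,1): S=39.6682. Δ = (V_up−V_dn)/(S_up−S_dn) = (2.5880−36.2319)/(56.7255−28.9578) = -1.2116. V = [p*·2.5880 + (1−p*)·36.2319]/1.38 = 3.6168. B = V − Δ·S = 51.6795.
(2,2): S=77.7062. Δ = (V_up−V_dn)/(S_up−S_dn) = (0.0000−2.5880)/(111.1199−56.7255) = -0.0476. V = [p*·0.0000 + (1−p*)·2.5880]/1.38 = 0.1340. B = V − Δ·S = 3.8311.
(1,0): S=27.7400. Δ = (V_up−V_dn)/(S_up−S_dn) = (3.6168−26.2550)/(39.6682−20.2502) = -1.1658. V = [p*·3.6168 + (1−p*)·26.2550]/1.38 = 3.7926. B = V − Δ·S = 36.1329.
(1,1): S=54.3400. Δ = (V_up−V_dn)/(S_up−S_dn) = (0.1340−3.6168)/(77.7062−39.6682) = -0.0916. V = [p*·0.1340 + (1−p*)·3.6168]/1.38 = 0.2773. B = V − Δ·S = 5.2528.
(0,0): S=38.0000. Δ = (V_up−V_dn)/(S_up−S_dn) = (0.2773−3.7926)/(54.3400−27.7400) = -0.1322. V = [p*·0.2773 + (1−p*)·3.7926]/1.38 = 0.3829. B = V − Δ·S = 5.4047.
Each (Δ,B) replicates both successor values, so the strategy is self-financing and V0 is arbitrage-free.

(0,0): Delta=-0.1322 Bond=5.4047
(1,0): Delta=-1.1658 Bond=36.1329
(1,1): Delta=-0.0916 Bond=5.2528
(2,0): Delta=0.0000 Bond=26.2550
(2,1): Delta=-1.2116 Bond=51.6795
(2,2): Delta=-0.0476 Bond=3.8311
(3,0): Delta=0.0000 Bond=36.2319
(3,1): Delta=0.0000 Bond=36.2319
(3,2): Delta=-1.2592 Bond=74.0166
(3,3): Delta=0.0000 Bond=0.0000
V0=0.3829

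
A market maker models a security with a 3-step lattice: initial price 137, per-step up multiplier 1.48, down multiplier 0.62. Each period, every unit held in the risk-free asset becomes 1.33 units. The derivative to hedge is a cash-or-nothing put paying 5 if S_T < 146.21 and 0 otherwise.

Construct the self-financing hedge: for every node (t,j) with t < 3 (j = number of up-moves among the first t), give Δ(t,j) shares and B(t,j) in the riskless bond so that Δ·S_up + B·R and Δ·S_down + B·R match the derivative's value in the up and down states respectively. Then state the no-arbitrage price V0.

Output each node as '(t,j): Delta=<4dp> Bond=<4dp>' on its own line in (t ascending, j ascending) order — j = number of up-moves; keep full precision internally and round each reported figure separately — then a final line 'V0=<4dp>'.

Under the risk-neutral measure, an up-move has probability p* = (R−d)/(u−d) = 0.8256 and values discount at R = 1.33.
Payoff layer (t=3): V(3,0)=5.0000, V(3,1)=5.0000, V(3,2)=0.0000, V(3,3)=0.0000
Node (2,0) S=52.6628: V=(p*·5.0000+(1−p*)·5.0000)/1.33=3.7594; Δ=(5.0000−5.0000)/(77.9409−32.6509)=0.0000; B=V−Δ·S=3.7594
Node (2,1) S=125.7112: V=(p*·0.0000+(1−p*)·5.0000)/1.33=0.6557; Δ=(0.0000−5.0000)/(186.0526−77.9409)=-0.0462; B=V−Δ·S=6.4697
Node (2,2) S=300.0848: V=(p*·0.0000+(1−p*)·0.0000)/1.33=0.0000; Δ=(0.0000−0.0000)/(444.1255−186.0526)=0.0000; B=V−Δ·S=0.0000
Node (1,0) S=84.9400: V=(p*·0.6557+(1−p*)·3.7594)/1.33=0.9000; Δ=(0.6557−3.7594)/(125.7112−52.6628)=-0.0425; B=V−Δ·S=4.5090
Node (1,1) S=202.7600: V=(p*·0.0000+(1−p*)·0.6557)/1.33=0.0860; Δ=(0.0000−0.6557)/(300.0848−125.7112)=-0.0038; B=V−Δ·S=0.8484
Node (0,0) S=137.0000: V=(p*·0.0860+(1−p*)·0.9000)/1.33=0.1714; Δ=(0.0860−0.9000)/(202.7600−84.9400)=-0.0069; B=V−Δ·S=1.1180
Check: Δ(0,0)·S0 + B(0,0) = 0.1714 = V0.

(0,0): Delta=-0.0069 Bond=1.1180
(1,0): Delta=-0.0425 Bond=4.5090
(1,1): Delta=-0.0038 Bond=0.8484
(2,0): Delta=0.0000 Bond=3.7594
(2,1): Delta=-0.0462 Bond=6.4697
(2,2): Delta=0.0000 Bond=0.0000
V0=0.1714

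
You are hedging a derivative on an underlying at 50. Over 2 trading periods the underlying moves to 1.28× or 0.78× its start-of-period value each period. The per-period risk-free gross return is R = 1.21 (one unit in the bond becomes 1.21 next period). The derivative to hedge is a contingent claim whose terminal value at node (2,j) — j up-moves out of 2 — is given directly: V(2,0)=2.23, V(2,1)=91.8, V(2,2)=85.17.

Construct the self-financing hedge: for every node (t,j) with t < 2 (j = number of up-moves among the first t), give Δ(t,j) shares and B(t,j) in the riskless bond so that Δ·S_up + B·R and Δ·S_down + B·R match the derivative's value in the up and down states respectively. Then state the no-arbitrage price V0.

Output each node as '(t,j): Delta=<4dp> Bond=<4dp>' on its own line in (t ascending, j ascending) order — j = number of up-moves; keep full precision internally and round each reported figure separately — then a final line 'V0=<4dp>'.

(0,0): Delta=0.2260 Bond=46.8499
(1,0): Delta=4.5933 Bond=-113.6357
(1,1): Delta=-0.2072 Bond=84.4155
V0=58.1524

Under the risk-neutral measure, an up-move has probability p* = (R−d)/(u−d) = 0.8600 and values discount at R = 1.21.
At expiry t=2: V(2,0)=2.2300, V(2,1)=91.8000, V(2,2)=85.1700
  t=1,j=0: stock 39.0000 → up 49.9200 (V=91.8000), down 30.4200 (V=2.2300). Price 65.5043; hedge Δ=4.5933, bond B=-113.6357.
  t=1,j=1: stock 64.0000 → up 81.9200 (V=85.1700), down 49.9200 (V=91.8000). Price 71.1555; hedge Δ=-0.2072, bond B=84.4155.
  t=0,j=0: stock 50.0000 → up 64.0000 (V=71.1555), down 39.0000 (V=65.5043). Price 58.1524; hedge Δ=0.2260, bond B=46.8499.
Self-financing check: at every node Δ·S+B equals the discounted successor values.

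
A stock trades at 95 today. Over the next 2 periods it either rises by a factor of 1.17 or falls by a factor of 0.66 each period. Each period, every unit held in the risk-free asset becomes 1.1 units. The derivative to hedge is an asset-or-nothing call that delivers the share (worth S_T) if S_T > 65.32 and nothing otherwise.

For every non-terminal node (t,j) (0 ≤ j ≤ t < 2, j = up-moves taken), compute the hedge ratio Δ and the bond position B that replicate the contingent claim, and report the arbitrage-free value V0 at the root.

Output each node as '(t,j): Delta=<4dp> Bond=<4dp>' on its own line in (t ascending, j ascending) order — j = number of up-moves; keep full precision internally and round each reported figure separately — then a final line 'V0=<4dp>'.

Risk-neutral probability p* = (R−d)/(u−d) = (1.1−0.66)/(1.17−0.66) = 0.8627.
Terminal payoffs: V(2,0)=0.0000, V(2,1)=73.3590, V(2,2)=130.0455
  t=1,j=0: stock 62.7000 → up 73.3590 (V=73.3590), down 41.3820 (V=0.0000). Price 57.5365; hedge Δ=2.2941, bond B=-86.3047.
  t=1,j=1: stock 111.1500 → up 130.0455 (V=130.0455), down 73.3590 (V=73.3590). Price 111.1500; hedge Δ=1.0000, bond B=0.0000.
  t=0,j=0: stock 95.0000 → up 111.1500 (V=111.1500), down 62.7000 (V=57.5365). Price 94.3557; hedge Δ=1.1066, bond B=-10.7689.
The time-0 hedge costs 94.3557, which is the no-arbitrage price.

(0,0): Delta=1.1066 Bond=-10.7689
(1,0): Delta=2.2941 Bond=-86.3047
(1,1): Delta=1.0000 Bond=0.0000
V0=94.3557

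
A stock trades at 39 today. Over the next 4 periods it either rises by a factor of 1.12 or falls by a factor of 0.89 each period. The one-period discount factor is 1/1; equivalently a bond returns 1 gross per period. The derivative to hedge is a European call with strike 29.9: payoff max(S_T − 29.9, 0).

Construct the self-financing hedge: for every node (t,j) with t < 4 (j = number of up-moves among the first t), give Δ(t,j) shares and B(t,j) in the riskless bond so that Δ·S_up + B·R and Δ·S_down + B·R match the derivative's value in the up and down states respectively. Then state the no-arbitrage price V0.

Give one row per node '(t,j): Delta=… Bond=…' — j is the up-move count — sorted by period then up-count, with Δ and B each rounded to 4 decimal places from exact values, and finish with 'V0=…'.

(0,0): Delta=0.9140 Bond=-26.1443
(1,0): Delta=0.8148 Bond=-22.7016
(1,1): Delta=1.0000 Bond=-29.9000
(2,0): Delta=0.6012 Bond=-16.1030
(2,1): Delta=1.0000 Bond=-29.9000
(2,2): Delta=1.0000 Bond=-29.9000
(3,0): Delta=0.1412 Bond=-3.4557
(3,1): Delta=1.0000 Bond=-29.9000
(3,2): Delta=1.0000 Bond=-29.9000
(3,3): Delta=1.0000 Bond=-29.9000
V0=9.5024

Since d<R<u, set p* = (R−d)/(u−d) = 0.4783; price each node as the discounted p*-expectation of its children.
Terminal values V(4,·): V(4,0)=0.0000, V(4,1)=0.8930, V(4,2)=8.8508, V(4,3)=18.8651, V(4,4)=31.4673
  t=3,j=0: stock 27.4938 → up 30.7930 (V=0.8930), down 24.4695 (V=0.0000). Price 0.4271; hedge Δ=0.1412, bond B=-3.4557.
  t=3,j=1: stock 34.5989 → up 38.7508 (V=8.8508), down 30.7930 (V=0.8930). Price 4.6989; hedge Δ=1.0000, bond B=-29.9000.
  t=3,j=2: stock 43.5402 → up 48.7651 (V=18.8651), down 38.7508 (V=8.8508). Price 13.6402; hedge Δ=1.0000, bond B=-29.9000.
  t=3,j=3: stock 54.7922 → up 61.3673 (V=31.4673), down 48.7651 (V=18.8651). Price 24.8922; hedge Δ=1.0000, bond B=-29.9000.
  t=2,j=0: stock 30.8919 → up 34.5989 (V=4.6989), down 27.4938 (V=0.4271). Price 2.4702; hedge Δ=0.6012, bond B=-16.1030.
  t=2,j=1: stock 38.8752 → up 43.5402 (V=13.6402), down 34.5989 (V=4.6989). Price 8.9752; hedge Δ=1.0000, bond B=-29.9000.
  t=2,j=2: stock 48.9216 → up 54.7922 (V=24.8922), down 43.5402 (V=13.6402). Price 19.0216; hedge Δ=1.0000, bond B=-29.9000.
  t=1,j=0: stock 34.7100 → up 38.8752 (V=8.9752), down 30.8919 (V=2.4702). Price 5.5813; hedge Δ=0.8148, bond B=-22.7016.
  t=1,j=1: stock 43.6800 → up 48.9216 (V=19.0216), down 38.8752 (V=8.9752). Price 13.7800; hedge Δ=1.0000, bond B=-29.9000.
  t=0,j=0: stock 39.0000 → up 43.6800 (V=13.7800), down 34.7100 (V=5.5813). Price 9.5024; hedge Δ=0.9140, bond B=-26.1443.
Each (Δ,B) replicates both successor values, so the strategy is self-financing and V0 is arbitrage-free.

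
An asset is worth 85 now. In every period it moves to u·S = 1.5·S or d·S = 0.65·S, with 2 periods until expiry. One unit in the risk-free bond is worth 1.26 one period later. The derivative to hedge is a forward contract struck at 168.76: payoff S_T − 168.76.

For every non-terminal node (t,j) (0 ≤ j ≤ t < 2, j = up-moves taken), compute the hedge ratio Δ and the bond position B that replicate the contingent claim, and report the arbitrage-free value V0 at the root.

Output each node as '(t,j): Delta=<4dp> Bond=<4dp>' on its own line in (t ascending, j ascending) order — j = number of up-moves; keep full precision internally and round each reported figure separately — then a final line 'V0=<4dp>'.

(0,0): Delta=1.0000 Bond=-106.2988
(1,0): Delta=1.0000 Bond=-133.9365
(1,1): Delta=1.0000 Bond=-133.9365
V0=-21.2988

The replicating-portfolio and risk-neutral prices coincide; use p* = (1.26−0.65)/(1.5−0.65) = 0.7176 for the latter.
Payoff layer (t=2): V(2,0)=-132.8475, V(2,1)=-85.8850, V(2,2)=22.4900
Node (1,0) S=55.2500: V=(p*·-85.8850+(1−p*)·-132.8475)/1.26=-78.6865; Δ=(-85.8850−-132.8475)/(82.8750−35.9125)=1.0000; B=V−Δ·S=-133.9365
Node (1,1) S=127.5000: V=(p*·22.4900+(1−p*)·-85.8850)/1.26=-6.4365; Δ=(22.4900−-85.8850)/(191.2500−82.8750)=1.0000; B=V−Δ·S=-133.9365
Node (0,0) S=85.0000: V=(p*·-6.4365+(1−p*)·-78.6865)/1.26=-21.2988; Δ=(-6.4365−-78.6865)/(127.5000−55.2500)=1.0000; B=V−Δ·S=-106.2988
Each (Δ,B) replicates both successor values, so the strategy is self-financing and V0 is arbitrage-free.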